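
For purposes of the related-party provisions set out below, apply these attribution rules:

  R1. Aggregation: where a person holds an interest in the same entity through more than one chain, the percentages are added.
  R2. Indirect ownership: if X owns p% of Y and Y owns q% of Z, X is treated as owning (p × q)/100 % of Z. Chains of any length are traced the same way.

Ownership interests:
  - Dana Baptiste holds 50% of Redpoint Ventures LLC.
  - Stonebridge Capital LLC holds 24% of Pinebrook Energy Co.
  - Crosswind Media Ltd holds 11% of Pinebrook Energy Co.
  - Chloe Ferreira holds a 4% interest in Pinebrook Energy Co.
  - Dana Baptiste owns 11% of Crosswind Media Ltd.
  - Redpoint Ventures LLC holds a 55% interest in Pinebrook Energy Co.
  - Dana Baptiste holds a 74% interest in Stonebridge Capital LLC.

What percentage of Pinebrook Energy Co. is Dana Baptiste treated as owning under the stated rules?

46.47%

Chain via Stonebridge Capital LLC (R2): 74% × 24% = 17.76% of Pinebrook Energy Co.
Chain via Crosswind Media Ltd (R2): 11% × 11% = 1.21% of Pinebrook Energy Co.
Chain via Redpoint Ventures LLC (R2): 50% × 55% = 27.5% of Pinebrook Energy Co.
Aggregating (R1): 17.76% + 1.21% + 27.5% = 46.47%.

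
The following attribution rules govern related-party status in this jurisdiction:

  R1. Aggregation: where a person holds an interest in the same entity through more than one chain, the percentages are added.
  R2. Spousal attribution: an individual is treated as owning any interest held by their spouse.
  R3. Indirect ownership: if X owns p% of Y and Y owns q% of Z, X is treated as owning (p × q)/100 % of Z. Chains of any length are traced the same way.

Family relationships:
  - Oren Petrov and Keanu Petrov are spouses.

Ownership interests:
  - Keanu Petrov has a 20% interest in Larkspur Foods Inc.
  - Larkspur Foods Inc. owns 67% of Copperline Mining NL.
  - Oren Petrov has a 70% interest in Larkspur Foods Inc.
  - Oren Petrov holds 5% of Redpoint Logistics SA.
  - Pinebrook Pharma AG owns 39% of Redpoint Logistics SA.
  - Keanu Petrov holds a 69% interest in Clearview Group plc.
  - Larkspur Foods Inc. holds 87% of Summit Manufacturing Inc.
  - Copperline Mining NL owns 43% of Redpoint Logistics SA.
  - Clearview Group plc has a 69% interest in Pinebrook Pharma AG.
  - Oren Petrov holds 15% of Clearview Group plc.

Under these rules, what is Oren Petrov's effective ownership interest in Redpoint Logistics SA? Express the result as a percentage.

By spousal attribution (R2), Oren Petrov is treated as also owning Keanu Petrov's interest in Larkspur Foods Inc, giving 70% + 20% = 90%.
By spousal attribution (R2), Oren Petrov is treated as also owning Keanu Petrov's interest in Clearview Group plc, giving 15% + 69% = 84%.
Chain via Larkspur Foods Inc. → Copperline Mining NL (R3): 90% × 67% × 43% = 25.929% of Redpoint Logistics SA.
Chain via Clearview Group plc → Pinebrook Pharma AG (R3): 84% × 69% × 39% = 22.6044% of Redpoint Logistics SA.
Direct interest in Redpoint Logistics SA: 5%.
Aggregating (R1): 25.929% + 22.6044% + 5% = 53.5334%.

53.5334%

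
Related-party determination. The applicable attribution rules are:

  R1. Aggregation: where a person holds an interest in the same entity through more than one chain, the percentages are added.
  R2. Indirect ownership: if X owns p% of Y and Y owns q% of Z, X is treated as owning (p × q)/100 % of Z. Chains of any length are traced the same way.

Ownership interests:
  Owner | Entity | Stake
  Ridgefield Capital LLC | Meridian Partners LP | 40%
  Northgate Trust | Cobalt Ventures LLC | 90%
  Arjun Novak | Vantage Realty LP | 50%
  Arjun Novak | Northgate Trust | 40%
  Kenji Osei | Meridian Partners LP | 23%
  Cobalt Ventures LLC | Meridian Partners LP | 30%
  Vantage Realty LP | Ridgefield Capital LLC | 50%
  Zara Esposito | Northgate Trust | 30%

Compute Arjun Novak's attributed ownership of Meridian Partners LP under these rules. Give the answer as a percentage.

Chain via Vantage Realty LP → Ridgefield Capital LLC (R2): 50% × 50% × 40% = 10% of Meridian Partners LP.
Chain via Northgate Trust → Cobalt Ventures LLC (R2): 40% × 90% × 30% = 10.8% of Meridian Partners LP.
Aggregating (R1): 10% + 10.8% = 20.8%.

20.8%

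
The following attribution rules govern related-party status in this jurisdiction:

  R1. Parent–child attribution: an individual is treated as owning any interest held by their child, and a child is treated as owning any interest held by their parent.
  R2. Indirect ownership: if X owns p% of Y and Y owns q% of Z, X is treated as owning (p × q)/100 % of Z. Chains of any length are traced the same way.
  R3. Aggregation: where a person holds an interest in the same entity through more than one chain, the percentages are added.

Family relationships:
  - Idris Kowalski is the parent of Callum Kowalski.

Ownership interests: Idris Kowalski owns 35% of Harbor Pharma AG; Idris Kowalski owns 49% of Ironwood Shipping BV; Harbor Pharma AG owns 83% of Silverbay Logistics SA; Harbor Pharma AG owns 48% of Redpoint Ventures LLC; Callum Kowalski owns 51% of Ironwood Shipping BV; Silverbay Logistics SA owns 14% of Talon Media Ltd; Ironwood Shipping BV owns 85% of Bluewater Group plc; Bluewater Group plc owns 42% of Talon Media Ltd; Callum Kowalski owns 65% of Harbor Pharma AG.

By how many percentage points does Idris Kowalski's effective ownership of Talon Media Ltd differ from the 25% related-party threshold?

22.32

By parent–child attribution (R1), Idris Kowalski is treated as also owning Callum Kowalski's interest in Harbor Pharma AG, giving 35% + 65% = 100%.
By parent–child attribution (R1), Idris Kowalski is treated as also owning Callum Kowalski's interest in Ironwood Shipping BV, giving 49% + 51% = 100%.
Chain via Harbor Pharma AG → Silverbay Logistics SA (R2): 100% × 83% × 14% = 11.62% of Talon Media Ltd.
Chain via Ironwood Shipping BV → Bluewater Group plc (R2): 100% × 85% × 42% = 35.7% of Talon Media Ltd.
Aggregating (R3): 11.62% + 35.7% = 47.32%.
47.32% exceeds the 25% threshold by 22.32 percentage points.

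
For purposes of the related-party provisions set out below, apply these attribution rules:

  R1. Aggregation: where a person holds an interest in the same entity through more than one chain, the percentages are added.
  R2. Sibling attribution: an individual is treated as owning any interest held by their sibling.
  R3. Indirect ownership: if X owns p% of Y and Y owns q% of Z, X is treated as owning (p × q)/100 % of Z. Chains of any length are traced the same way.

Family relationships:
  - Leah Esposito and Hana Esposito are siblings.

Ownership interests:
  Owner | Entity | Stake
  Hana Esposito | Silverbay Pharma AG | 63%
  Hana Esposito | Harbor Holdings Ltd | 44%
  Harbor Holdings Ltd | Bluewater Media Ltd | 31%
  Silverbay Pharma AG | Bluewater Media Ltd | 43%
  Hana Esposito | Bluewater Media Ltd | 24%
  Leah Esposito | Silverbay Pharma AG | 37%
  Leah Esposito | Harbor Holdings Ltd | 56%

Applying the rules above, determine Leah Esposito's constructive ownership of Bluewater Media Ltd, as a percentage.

98%

By sibling attribution (R2), Leah Esposito is treated as also owning Hana Esposito's interest in Silverbay Pharma AG, giving 37% + 63% = 100%.
By sibling attribution (R2), Leah Esposito is treated as also owning Hana Esposito's interest in Harbor Holdings Ltd, giving 56% + 44% = 100%.
By sibling attribution (R2), Leah Esposito is treated as owning Hana Esposito's 24% interest in Bluewater Media Ltd.
Chain via Silverbay Pharma AG (R3): 100% × 43% = 43% of Bluewater Media Ltd.
Chain via Harbor Holdings Ltd (R3): 100% × 31% = 31% of Bluewater Media Ltd.
Direct interest in Bluewater Media Ltd: 24%.
Aggregating (R1): 43% + 31% + 24% = 98%.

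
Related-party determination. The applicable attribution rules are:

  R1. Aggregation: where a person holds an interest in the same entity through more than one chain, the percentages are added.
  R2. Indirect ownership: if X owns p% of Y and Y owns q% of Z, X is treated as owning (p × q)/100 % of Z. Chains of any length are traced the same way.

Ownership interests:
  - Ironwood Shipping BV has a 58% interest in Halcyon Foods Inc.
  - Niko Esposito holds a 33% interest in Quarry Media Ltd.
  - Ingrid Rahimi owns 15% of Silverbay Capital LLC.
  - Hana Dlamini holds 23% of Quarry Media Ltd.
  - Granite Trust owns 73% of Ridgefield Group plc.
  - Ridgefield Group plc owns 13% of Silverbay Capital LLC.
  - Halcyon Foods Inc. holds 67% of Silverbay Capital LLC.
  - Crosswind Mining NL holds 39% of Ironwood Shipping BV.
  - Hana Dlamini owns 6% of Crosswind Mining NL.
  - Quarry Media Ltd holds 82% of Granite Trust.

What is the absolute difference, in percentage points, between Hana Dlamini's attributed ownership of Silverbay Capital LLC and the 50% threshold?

47.300862

Chain via Crosswind Mining NL → Ironwood Shipping BV → Halcyon Foods Inc. (R2): 6% × 39% × 58% × 67% = 0.909324% of Silverbay Capital LLC.
Chain via Quarry Media Ltd → Granite Trust → Ridgefield Group plc (R2): 23% × 82% × 73% × 13% = 1.789814% of Silverbay Capital LLC.
Aggregating (R1): 0.909324% + 1.789814% = 2.699138%.
2.699138% falls short of the 50% threshold by 47.300862 percentage points.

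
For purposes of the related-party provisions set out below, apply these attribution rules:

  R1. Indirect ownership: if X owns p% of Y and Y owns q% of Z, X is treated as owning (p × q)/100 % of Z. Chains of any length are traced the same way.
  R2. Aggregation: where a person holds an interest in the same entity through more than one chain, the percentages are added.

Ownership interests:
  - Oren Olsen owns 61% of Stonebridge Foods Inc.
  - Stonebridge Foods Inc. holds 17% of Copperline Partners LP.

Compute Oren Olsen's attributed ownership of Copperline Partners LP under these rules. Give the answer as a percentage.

Chain via Stonebridge Foods Inc. (R1): 61% × 17% = 10.37% of Copperline Partners LP.

10.37%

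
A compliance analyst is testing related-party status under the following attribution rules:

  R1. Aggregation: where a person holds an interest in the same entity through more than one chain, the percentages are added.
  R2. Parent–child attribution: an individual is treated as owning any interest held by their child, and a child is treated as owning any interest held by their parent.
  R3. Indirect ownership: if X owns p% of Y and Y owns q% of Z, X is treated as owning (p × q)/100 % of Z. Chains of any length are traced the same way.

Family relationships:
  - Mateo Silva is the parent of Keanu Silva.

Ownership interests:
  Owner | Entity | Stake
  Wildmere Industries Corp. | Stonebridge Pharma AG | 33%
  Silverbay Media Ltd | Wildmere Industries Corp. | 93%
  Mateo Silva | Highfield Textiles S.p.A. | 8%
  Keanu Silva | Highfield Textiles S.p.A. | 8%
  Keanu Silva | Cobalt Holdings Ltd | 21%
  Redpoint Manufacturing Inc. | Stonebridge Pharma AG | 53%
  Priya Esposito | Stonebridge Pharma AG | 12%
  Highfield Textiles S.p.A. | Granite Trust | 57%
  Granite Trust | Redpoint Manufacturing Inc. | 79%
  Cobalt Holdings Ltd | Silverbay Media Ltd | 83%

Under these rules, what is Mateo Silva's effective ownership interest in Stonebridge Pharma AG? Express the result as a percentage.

9.167811%

By parent–child attribution (R2), Mateo Silva is treated as also owning Keanu Silva's interest in Highfield Textiles S.p.A, giving 8% + 8% = 16%.
By parent–child attribution (R2), Mateo Silva is treated as owning Keanu Silva's 21% interest in Cobalt Holdings Ltd.
Chain via Highfield Textiles S.p.A. → Granite Trust → Redpoint Manufacturing Inc. (R3): 16% × 57% × 79% × 53% = 3.818544% of Stonebridge Pharma AG.
Chain via Cobalt Holdings Ltd → Silverbay Media Ltd → Wildmere Industries Corp. (R3): 21% × 83% × 93% × 33% = 5.349267% of Stonebridge Pharma AG.
Aggregating (R1): 3.818544% + 5.349267% = 9.167811%.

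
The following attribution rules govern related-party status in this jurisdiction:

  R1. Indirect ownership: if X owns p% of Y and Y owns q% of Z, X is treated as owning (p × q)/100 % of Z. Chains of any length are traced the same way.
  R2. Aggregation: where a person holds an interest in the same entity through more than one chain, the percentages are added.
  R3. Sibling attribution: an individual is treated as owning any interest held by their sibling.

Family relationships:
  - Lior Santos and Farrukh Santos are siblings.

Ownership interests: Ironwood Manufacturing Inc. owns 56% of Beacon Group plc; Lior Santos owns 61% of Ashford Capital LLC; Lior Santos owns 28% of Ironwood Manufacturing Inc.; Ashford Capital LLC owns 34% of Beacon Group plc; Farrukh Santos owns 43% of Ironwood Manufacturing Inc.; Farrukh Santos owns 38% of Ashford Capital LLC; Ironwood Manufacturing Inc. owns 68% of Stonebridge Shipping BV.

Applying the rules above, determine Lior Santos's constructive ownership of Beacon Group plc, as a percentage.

By sibling attribution (R3), Lior Santos is treated as also owning Farrukh Santos's interest in Ashford Capital LLC, giving 61% + 38% = 99%.
By sibling attribution (R3), Lior Santos is treated as also owning Farrukh Santos's interest in Ironwood Manufacturing Inc, giving 28% + 43% = 71%.
Chain via Ashford Capital LLC (R1): 99% × 34% = 33.66% of Beacon Group plc.
Chain via Ironwood Manufacturing Inc. (R1): 71% × 56% = 39.76% of Beacon Group plc.
Aggregating (R2): 33.66% + 39.76% = 73.42%.

73.42%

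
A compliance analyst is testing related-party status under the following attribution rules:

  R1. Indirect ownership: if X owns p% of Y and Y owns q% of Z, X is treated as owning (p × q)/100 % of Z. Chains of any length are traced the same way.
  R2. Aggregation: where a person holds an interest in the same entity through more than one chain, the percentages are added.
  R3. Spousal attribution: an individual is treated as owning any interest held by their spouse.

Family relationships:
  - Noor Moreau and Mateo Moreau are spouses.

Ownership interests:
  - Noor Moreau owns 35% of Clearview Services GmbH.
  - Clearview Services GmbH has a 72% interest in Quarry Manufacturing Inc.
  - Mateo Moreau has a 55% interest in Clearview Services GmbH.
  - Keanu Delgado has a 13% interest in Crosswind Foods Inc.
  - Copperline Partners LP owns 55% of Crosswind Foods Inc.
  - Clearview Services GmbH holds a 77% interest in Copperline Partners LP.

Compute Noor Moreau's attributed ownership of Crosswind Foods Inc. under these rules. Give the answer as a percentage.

By spousal attribution (R3), Noor Moreau is treated as also owning Mateo Moreau's interest in Clearview Services GmbH, giving 35% + 55% = 90%.
Chain via Clearview Services GmbH → Copperline Partners LP (R1): 90% × 77% × 55% = 38.115% of Crosswind Foods Inc.

38.115%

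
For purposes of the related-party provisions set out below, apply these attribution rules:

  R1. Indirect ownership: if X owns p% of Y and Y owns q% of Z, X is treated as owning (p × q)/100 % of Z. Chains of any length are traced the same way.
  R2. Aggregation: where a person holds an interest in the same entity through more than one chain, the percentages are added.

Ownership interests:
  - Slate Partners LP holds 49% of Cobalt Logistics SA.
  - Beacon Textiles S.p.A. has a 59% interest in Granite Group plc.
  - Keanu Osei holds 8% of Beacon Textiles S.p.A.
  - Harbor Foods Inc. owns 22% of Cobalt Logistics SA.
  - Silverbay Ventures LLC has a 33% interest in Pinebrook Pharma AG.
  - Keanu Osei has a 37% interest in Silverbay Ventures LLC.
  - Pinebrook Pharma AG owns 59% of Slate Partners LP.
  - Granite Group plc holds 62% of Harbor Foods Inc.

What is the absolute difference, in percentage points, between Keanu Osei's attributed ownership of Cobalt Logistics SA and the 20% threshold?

Chain via Silverbay Ventures LLC → Pinebrook Pharma AG → Slate Partners LP (R1): 37% × 33% × 59% × 49% = 3.529911% of Cobalt Logistics SA.
Chain via Beacon Textiles S.p.A. → Granite Group plc → Harbor Foods Inc. (R1): 8% × 59% × 62% × 22% = 0.643808% of Cobalt Logistics SA.
Aggregating (R2): 3.529911% + 0.643808% = 4.173719%.
4.173719% falls short of the 20% threshold by 15.826281 percentage points.

15.826281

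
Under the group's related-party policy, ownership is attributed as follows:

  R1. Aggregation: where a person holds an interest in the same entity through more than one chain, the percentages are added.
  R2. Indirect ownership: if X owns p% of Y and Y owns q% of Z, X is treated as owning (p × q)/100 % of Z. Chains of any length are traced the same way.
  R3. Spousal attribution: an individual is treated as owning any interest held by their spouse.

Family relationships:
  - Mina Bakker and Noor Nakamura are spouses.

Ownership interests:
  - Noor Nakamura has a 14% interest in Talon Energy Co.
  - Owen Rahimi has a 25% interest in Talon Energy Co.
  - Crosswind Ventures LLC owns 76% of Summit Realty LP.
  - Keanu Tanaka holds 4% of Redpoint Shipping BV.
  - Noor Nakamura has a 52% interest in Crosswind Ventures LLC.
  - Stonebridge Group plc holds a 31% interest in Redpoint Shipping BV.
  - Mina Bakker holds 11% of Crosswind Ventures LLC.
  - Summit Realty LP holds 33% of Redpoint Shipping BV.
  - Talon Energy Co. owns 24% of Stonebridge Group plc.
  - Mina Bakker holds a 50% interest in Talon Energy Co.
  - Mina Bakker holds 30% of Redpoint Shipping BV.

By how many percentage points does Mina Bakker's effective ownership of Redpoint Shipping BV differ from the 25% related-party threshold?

25.562

By spousal attribution (R3), Mina Bakker is treated as also owning Noor Nakamura's interest in Talon Energy Co, giving 50% + 14% = 64%.
By spousal attribution (R3), Mina Bakker is treated as also owning Noor Nakamura's interest in Crosswind Ventures LLC, giving 11% + 52% = 63%.
Chain via Talon Energy Co. → Stonebridge Group plc (R2): 64% × 24% × 31% = 4.7616% of Redpoint Shipping BV.
Chain via Crosswind Ventures LLC → Summit Realty LP (R2): 63% × 76% × 33% = 15.8004% of Redpoint Shipping BV.
Direct interest in Redpoint Shipping BV: 30%.
Aggregating (R1): 4.7616% + 15.8004% + 30% = 50.562%.
50.562% exceeds the 25% threshold by 25.562 percentage points.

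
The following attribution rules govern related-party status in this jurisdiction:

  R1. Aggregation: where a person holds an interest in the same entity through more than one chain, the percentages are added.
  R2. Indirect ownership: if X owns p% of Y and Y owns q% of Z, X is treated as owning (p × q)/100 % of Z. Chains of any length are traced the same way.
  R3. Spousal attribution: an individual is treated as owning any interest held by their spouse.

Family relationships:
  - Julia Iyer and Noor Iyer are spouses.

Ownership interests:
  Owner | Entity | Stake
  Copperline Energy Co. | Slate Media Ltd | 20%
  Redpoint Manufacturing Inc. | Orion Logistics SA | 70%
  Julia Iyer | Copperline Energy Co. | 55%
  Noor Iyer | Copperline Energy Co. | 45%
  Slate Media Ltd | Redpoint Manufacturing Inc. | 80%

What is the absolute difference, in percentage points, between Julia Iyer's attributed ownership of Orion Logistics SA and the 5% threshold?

6.2

By spousal attribution (R3), Julia Iyer is treated as also owning Noor Iyer's interest in Copperline Energy Co, giving 55% + 45% = 100%.
Chain via Copperline Energy Co. → Slate Media Ltd → Redpoint Manufacturing Inc. (R2): 100% × 20% × 80% × 70% = 11.2% of Orion Logistics SA.
11.2% exceeds the 5% threshold by 6.2 percentage points.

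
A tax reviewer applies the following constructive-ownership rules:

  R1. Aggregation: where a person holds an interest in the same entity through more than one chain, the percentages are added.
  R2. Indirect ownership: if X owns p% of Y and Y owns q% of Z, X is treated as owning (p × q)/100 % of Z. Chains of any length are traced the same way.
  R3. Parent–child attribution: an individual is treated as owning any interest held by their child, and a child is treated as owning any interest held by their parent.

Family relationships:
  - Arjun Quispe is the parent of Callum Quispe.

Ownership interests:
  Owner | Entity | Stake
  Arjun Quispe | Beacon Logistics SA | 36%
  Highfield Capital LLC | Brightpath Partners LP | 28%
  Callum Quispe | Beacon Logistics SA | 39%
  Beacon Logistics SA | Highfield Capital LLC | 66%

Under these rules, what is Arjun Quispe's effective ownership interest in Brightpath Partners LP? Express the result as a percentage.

By parent–child attribution (R3), Arjun Quispe is treated as also owning Callum Quispe's interest in Beacon Logistics SA, giving 36% + 39% = 75%.
Chain via Beacon Logistics SA → Highfield Capital LLC (R2): 75% × 66% × 28% = 13.86% of Brightpath Partners LP.

13.86%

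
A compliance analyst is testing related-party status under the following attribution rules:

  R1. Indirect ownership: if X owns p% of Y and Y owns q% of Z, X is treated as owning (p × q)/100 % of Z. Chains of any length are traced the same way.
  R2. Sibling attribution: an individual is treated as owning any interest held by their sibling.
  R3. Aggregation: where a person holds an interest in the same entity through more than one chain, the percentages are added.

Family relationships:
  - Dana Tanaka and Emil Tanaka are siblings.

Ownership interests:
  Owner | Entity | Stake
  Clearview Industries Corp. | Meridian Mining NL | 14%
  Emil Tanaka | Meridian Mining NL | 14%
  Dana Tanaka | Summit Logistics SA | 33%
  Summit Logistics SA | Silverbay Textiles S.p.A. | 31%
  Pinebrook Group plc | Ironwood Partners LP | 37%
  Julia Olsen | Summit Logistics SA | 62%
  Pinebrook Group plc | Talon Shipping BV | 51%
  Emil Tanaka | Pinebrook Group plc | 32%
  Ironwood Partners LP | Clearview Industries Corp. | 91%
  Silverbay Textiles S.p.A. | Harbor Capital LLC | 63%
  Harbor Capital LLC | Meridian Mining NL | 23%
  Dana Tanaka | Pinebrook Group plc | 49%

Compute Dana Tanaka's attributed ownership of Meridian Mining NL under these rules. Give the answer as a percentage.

19.300505%

By sibling attribution (R2), Dana Tanaka is treated as also owning Emil Tanaka's interest in Pinebrook Group plc, giving 49% + 32% = 81%.
By sibling attribution (R2), Dana Tanaka is treated as owning Emil Tanaka's 14% interest in Meridian Mining NL.
Chain via Summit Logistics SA → Silverbay Textiles S.p.A. → Harbor Capital LLC (R1): 33% × 31% × 63% × 23% = 1.482327% of Meridian Mining NL.
Chain via Pinebrook Group plc → Ironwood Partners LP → Clearview Industries Corp. (R1): 81% × 37% × 91% × 14% = 3.818178% of Meridian Mining NL.
Direct interest in Meridian Mining NL: 14%.
Aggregating (R3): 1.482327% + 3.818178% + 14% = 19.300505%.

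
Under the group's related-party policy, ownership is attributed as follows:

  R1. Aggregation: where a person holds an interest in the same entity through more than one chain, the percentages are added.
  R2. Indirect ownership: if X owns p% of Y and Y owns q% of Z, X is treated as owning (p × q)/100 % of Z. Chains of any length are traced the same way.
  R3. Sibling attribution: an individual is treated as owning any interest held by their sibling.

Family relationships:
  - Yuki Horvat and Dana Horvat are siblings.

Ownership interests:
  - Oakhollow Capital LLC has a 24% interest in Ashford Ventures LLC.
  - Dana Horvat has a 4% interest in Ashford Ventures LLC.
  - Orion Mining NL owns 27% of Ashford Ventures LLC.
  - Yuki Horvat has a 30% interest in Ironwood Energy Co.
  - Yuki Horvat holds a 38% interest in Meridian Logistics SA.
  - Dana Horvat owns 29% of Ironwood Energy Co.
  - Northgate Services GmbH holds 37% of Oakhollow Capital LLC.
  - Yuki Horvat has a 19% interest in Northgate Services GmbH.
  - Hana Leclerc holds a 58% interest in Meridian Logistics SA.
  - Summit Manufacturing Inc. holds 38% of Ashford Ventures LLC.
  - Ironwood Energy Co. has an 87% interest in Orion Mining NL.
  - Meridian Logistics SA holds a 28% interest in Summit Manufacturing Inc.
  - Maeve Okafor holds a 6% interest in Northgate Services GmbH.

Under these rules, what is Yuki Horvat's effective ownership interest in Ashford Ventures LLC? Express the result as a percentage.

23.5895%

By sibling attribution (R3), Yuki Horvat is treated as also owning Dana Horvat's interest in Ironwood Energy Co, giving 30% + 29% = 59%.
By sibling attribution (R3), Yuki Horvat is treated as owning Dana Horvat's 4% interest in Ashford Ventures LLC.
Chain via Northgate Services GmbH → Oakhollow Capital LLC (R2): 19% × 37% × 24% = 1.6872% of Ashford Ventures LLC.
Chain via Meridian Logistics SA → Summit Manufacturing Inc. (R2): 38% × 28% × 38% = 4.0432% of Ashford Ventures LLC.
Chain via Ironwood Energy Co. → Orion Mining NL (R2): 59% × 87% × 27% = 13.8591% of Ashford Ventures LLC.
Direct interest in Ashford Ventures LLC: 4%.
Aggregating (R1): 1.6872% + 4.0432% + 13.8591% + 4% = 23.5895%.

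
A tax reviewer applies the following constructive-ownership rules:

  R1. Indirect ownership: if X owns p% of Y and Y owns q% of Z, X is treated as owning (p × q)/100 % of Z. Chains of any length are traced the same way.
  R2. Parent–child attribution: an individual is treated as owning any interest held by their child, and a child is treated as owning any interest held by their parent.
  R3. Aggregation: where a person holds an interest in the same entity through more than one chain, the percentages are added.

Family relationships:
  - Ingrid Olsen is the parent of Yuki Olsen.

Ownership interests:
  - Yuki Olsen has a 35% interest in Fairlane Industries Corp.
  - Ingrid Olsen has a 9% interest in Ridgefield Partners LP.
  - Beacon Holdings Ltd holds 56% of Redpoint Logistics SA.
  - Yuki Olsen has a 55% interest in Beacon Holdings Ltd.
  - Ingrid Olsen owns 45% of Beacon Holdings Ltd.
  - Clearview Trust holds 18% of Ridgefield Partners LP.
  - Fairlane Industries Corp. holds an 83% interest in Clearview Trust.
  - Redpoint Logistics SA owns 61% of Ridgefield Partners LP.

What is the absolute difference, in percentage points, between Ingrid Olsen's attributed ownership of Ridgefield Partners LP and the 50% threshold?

1.611

By parent–child attribution (R2), Ingrid Olsen is treated as also owning Yuki Olsen's interest in Beacon Holdings Ltd, giving 45% + 55% = 100%.
By parent–child attribution (R2), Ingrid Olsen is treated as owning Yuki Olsen's 35% interest in Fairlane Industries Corp.
Chain via Beacon Holdings Ltd → Redpoint Logistics SA (R1): 100% × 56% × 61% = 34.16% of Ridgefield Partners LP.
Direct interest in Ridgefield Partners LP: 9%.
Chain via Fairlane Industries Corp. → Clearview Trust (R1): 35% × 83% × 18% = 5.229% of Ridgefield Partners LP.
Aggregating (R3): 34.16% + 9% + 5.229% = 48.389%.
48.389% falls short of the 50% threshold by 1.611 percentage points.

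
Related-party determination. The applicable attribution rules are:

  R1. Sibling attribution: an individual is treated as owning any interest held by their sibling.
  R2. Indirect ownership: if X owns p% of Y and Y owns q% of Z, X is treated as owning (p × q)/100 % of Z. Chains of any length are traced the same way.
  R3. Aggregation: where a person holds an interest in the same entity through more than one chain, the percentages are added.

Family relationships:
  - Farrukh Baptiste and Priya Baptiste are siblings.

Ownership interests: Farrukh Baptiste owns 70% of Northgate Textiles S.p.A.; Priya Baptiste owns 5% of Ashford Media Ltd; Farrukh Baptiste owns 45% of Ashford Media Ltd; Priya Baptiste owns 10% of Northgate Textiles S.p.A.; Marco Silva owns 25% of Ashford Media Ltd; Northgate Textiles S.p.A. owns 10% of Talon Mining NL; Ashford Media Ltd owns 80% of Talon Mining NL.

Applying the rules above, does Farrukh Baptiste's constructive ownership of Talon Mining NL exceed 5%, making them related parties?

Yes

By sibling attribution (R1), Farrukh Baptiste is treated as also owning Priya Baptiste's interest in Northgate Textiles S.p.A, giving 70% + 10% = 80%.
By sibling attribution (R1), Farrukh Baptiste is treated as also owning Priya Baptiste's interest in Ashford Media Ltd, giving 45% + 5% = 50%.
Chain via Northgate Textiles S.p.A. (R2): 80% × 10% = 8% of Talon Mining NL.
Chain via Ashford Media Ltd (R2): 50% × 80% = 40% of Talon Mining NL.
Aggregating (R3): 8% + 40% = 48%.
48% exceeds the 5% threshold, so Farrukh is a related party to Talon Mining NL.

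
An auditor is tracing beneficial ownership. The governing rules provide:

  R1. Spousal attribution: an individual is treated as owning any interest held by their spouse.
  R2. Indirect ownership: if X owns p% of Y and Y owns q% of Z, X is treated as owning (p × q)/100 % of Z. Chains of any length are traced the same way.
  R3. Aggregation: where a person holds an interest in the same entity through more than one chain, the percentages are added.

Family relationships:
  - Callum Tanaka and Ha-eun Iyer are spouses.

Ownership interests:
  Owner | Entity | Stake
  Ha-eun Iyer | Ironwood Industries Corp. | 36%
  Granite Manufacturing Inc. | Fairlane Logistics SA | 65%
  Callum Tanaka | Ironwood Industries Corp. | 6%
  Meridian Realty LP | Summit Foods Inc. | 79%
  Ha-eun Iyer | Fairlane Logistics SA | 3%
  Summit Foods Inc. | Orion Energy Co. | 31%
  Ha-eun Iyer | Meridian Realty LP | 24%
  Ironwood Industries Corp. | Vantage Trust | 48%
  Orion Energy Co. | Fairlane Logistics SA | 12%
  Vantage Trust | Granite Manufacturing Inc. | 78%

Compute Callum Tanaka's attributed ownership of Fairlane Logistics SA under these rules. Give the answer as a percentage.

By spousal attribution (R1), Callum Tanaka is treated as also owning Ha-eun Iyer's interest in Ironwood Industries Corp, giving 6% + 36% = 42%.
By spousal attribution (R1), Callum Tanaka is treated as owning Ha-eun Iyer's 24% interest in Meridian Realty LP.
By spousal attribution (R1), Callum Tanaka is treated as owning Ha-eun Iyer's 3% interest in Fairlane Logistics SA.
Chain via Ironwood Industries Corp. → Vantage Trust → Granite Manufacturing Inc. (R2): 42% × 48% × 78% × 65% = 10.22112% of Fairlane Logistics SA.
Chain via Meridian Realty LP → Summit Foods Inc. → Orion Energy Co. (R2): 24% × 79% × 31% × 12% = 0.705312% of Fairlane Logistics SA.
Direct interest in Fairlane Logistics SA: 3%.
Aggregating (R3): 10.22112% + 0.705312% + 3% = 13.926432%.

13.926432%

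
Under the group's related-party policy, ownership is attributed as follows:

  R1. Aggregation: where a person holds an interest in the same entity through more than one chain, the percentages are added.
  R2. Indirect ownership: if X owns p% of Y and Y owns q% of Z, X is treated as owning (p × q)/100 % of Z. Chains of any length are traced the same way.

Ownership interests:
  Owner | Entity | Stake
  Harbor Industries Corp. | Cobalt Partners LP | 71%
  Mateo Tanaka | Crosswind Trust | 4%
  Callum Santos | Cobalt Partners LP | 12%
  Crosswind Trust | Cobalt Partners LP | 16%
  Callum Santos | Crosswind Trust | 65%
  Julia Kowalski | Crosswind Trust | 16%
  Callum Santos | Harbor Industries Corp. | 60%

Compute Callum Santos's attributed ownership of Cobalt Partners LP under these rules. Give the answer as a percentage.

Chain via Harbor Industries Corp. (R2): 60% × 71% = 42.6% of Cobalt Partners LP.
Chain via Crosswind Trust (R2): 65% × 16% = 10.4% of Cobalt Partners LP.
Direct interest in Cobalt Partners LP: 12%.
Aggregating (R1): 42.6% + 10.4% + 12% = 65%.

65%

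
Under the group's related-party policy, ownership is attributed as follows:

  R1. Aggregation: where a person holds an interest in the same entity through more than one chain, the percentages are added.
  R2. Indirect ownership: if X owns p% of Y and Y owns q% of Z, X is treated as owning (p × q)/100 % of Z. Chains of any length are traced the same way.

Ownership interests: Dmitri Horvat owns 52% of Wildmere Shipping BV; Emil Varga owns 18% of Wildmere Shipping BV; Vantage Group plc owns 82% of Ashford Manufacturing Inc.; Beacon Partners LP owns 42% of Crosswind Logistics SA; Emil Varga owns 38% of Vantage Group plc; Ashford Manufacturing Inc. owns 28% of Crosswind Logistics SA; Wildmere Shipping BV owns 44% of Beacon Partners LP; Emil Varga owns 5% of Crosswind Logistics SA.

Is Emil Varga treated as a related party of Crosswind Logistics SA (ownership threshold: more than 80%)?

No

Chain via Wildmere Shipping BV → Beacon Partners LP (R2): 18% × 44% × 42% = 3.3264% of Crosswind Logistics SA.
Chain via Vantage Group plc → Ashford Manufacturing Inc. (R2): 38% × 82% × 28% = 8.7248% of Crosswind Logistics SA.
Direct interest in Crosswind Logistics SA: 5%.
Aggregating (R1): 3.3264% + 8.7248% + 5% = 17.0512%.
17.0512% does not exceed the 80% threshold, so Emil is not a related party to Crosswind Logistics SA.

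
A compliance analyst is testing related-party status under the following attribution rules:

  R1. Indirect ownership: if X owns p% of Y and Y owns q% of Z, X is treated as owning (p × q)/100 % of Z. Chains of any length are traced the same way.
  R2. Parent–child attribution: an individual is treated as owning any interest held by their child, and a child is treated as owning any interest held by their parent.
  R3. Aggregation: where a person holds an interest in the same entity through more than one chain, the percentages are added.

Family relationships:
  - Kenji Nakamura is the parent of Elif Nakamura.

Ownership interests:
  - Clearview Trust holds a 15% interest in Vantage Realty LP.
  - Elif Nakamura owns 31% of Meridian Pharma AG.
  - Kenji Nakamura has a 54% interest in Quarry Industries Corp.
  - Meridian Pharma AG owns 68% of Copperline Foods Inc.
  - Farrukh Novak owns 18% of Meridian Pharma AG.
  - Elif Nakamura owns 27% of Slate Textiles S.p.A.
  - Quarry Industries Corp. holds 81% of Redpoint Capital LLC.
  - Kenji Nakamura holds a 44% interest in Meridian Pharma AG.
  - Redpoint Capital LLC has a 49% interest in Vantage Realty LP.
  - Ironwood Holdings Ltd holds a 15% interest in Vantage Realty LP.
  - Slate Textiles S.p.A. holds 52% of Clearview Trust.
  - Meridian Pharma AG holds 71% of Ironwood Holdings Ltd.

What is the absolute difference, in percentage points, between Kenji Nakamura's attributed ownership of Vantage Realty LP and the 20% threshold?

By parent–child attribution (R2), Kenji Nakamura is treated as also owning Elif Nakamura's interest in Meridian Pharma AG, giving 44% + 31% = 75%.
By parent–child attribution (R2), Kenji Nakamura is treated as owning Elif Nakamura's 27% interest in Slate Textiles S.p.A.
Chain via Meridian Pharma AG → Ironwood Holdings Ltd (R1): 75% × 71% × 15% = 7.9875% of Vantage Realty LP.
Chain via Quarry Industries Corp. → Redpoint Capital LLC (R1): 54% × 81% × 49% = 21.4326% of Vantage Realty LP.
Chain via Slate Textiles S.p.A. → Clearview Trust (R1): 27% × 52% × 15% = 2.106% of Vantage Realty LP.
Aggregating (R3): 7.9875% + 21.4326% + 2.106% = 31.5261%.
31.5261% exceeds the 20% threshold by 11.5261 percentage points.

11.5261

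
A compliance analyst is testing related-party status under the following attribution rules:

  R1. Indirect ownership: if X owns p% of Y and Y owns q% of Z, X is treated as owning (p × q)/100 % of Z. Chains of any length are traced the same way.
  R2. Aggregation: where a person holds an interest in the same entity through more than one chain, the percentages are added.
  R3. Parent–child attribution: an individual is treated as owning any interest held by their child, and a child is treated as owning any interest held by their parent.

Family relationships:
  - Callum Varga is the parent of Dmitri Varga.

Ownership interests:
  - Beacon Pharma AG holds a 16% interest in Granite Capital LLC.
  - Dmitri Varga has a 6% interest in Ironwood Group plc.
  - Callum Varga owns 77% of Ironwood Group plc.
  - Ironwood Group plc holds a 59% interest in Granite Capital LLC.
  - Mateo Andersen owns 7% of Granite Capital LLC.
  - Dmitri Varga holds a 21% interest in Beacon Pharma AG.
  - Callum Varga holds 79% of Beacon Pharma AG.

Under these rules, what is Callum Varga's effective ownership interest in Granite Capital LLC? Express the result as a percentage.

64.97%

By parent–child attribution (R3), Callum Varga is treated as also owning Dmitri Varga's interest in Ironwood Group plc, giving 77% + 6% = 83%.
By parent–child attribution (R3), Callum Varga is treated as also owning Dmitri Varga's interest in Beacon Pharma AG, giving 79% + 21% = 100%.
Chain via Ironwood Group plc (R1): 83% × 59% = 48.97% of Granite Capital LLC.
Chain via Beacon Pharma AG (R1): 100% × 16% = 16% of Granite Capital LLC.
Aggregating (R2): 48.97% + 16% = 64.97%.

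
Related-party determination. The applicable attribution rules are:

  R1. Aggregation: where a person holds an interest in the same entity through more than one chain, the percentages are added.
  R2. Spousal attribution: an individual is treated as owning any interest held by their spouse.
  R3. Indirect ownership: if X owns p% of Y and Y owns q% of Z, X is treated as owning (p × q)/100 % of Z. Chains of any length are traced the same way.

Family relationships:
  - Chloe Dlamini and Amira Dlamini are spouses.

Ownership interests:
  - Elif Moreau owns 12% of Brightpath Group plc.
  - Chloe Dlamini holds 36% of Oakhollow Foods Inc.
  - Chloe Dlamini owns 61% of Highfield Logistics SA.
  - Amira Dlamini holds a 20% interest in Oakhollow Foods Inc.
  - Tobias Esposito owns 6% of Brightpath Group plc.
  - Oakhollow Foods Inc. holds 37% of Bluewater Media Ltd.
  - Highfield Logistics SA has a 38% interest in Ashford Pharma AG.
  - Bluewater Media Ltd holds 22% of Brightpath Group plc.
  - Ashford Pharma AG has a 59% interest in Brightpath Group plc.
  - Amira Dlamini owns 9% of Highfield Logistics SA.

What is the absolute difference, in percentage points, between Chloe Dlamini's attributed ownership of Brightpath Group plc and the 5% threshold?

15.2524

By spousal attribution (R2), Chloe Dlamini is treated as also owning Amira Dlamini's interest in Oakhollow Foods Inc, giving 36% + 20% = 56%.
By spousal attribution (R2), Chloe Dlamini is treated as also owning Amira Dlamini's interest in Highfield Logistics SA, giving 61% + 9% = 70%.
Chain via Oakhollow Foods Inc. → Bluewater Media Ltd (R3): 56% × 37% × 22% = 4.5584% of Brightpath Group plc.
Chain via Highfield Logistics SA → Ashford Pharma AG (R3): 70% × 38% × 59% = 15.694% of Brightpath Group plc.
Aggregating (R1): 4.5584% + 15.694% = 20.2524%.
20.2524% exceeds the 5% threshold by 15.2524 percentage points.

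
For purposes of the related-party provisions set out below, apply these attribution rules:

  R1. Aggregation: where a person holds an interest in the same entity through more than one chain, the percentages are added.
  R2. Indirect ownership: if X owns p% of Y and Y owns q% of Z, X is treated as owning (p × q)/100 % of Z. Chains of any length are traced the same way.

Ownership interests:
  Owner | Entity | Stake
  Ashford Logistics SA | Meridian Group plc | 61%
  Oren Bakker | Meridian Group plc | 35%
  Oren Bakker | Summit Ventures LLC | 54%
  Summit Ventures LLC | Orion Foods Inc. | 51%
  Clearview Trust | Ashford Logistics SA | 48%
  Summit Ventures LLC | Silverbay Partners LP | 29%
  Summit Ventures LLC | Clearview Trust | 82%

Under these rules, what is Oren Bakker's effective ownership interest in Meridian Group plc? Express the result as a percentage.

Chain via Summit Ventures LLC → Clearview Trust → Ashford Logistics SA (R2): 54% × 82% × 48% × 61% = 12.965184% of Meridian Group plc.
Direct interest in Meridian Group plc: 35%.
Aggregating (R1): 12.965184% + 35% = 47.965184%.

47.965184%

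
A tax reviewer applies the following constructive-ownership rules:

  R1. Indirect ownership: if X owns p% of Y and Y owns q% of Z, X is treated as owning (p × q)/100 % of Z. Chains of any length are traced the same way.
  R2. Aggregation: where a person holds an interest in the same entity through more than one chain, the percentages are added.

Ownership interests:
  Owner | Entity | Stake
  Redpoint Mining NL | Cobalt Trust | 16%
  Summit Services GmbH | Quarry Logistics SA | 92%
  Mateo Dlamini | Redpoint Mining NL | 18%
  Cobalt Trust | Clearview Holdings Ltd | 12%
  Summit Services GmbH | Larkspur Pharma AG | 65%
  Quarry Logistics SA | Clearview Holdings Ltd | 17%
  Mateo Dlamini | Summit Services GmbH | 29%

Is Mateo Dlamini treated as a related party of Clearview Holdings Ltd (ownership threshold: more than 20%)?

No

Chain via Summit Services GmbH → Quarry Logistics SA (R1): 29% × 92% × 17% = 4.5356% of Clearview Holdings Ltd.
Chain via Redpoint Mining NL → Cobalt Trust (R1): 18% × 16% × 12% = 0.3456% of Clearview Holdings Ltd.
Aggregating (R2): 4.5356% + 0.3456% = 4.8812%.
4.8812% does not exceed the 20% threshold, so Mateo is not a related party to Clearview Holdings Ltd.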